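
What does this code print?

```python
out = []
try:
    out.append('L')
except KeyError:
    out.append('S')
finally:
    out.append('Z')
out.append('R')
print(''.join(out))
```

Execution trace: 'L' (try body, no exception) → 'Z' (finally) → 'R' (after the try/except). Output: LZR

Answer: LZR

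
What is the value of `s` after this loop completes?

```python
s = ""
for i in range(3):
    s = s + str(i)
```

Concatenate digits 0 to 2
`s` takes the values: "" → "0" → "01" → "012"

Answer: "012"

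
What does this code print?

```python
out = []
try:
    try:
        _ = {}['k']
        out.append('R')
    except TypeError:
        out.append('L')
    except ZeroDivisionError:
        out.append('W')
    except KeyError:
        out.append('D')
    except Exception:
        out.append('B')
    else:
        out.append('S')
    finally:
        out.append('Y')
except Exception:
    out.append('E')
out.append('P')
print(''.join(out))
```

Execution trace: 'D' (inner except KeyError) → 'Y' (inner finally) → 'P' (after the try/except). Output: DYP

Answer: DYP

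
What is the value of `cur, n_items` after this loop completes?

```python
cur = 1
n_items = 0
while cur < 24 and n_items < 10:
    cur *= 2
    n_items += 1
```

Double until >= 24 or 10 iterations
`cur, n_items` takes the values: (1, 0) → (2, 0) → (2, 1) → (4, 1) → (4, 2) → (8, 2) → (8, 3) → (16, 3) → (16, 4) → (32, 4) → (32, 5)

Answer: 32, 5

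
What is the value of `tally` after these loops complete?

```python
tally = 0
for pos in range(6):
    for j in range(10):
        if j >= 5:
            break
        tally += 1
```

Inner breaks at 5, outer runs 6 times
`tally` takes the values: 0 → 1 → 2 → 3 → 4 → 5 → 6 → 7 → 8 → 9 → 10 → 11 → 12 → 13 → 14 → 15 → 16 → 17 → 18 → 19 → 20 → 21 → 22 → 23 → 24 → 25 → 26 → 27 → 28 → 29 → 30

Answer: 30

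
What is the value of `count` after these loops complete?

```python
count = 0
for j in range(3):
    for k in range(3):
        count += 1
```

3 * 3 = 9
`count` takes the values: 0 → 1 → 2 → 3 → 4 → 5 → 6 → 7 → 8 → 9

Answer: 9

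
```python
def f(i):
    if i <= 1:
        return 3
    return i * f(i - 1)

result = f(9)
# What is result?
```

f(9) = 9 * 8 * 7 * 6 * 5 * 4 * 3 * 2 * 3 = 1088640

Answer: 1088640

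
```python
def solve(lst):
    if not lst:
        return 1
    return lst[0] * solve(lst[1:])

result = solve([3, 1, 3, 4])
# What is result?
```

Product over [3, 1, 3, 4] = 3 * 1 * 3 * 4 = 36

Answer: 36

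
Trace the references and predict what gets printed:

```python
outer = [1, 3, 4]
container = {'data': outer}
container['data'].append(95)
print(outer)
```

Key concept: dict holds reference to list.
Step by step:
`outer = [1, 3, 4]` → outer = [1, 3, 4]
`container = {'data': outer}` → container = {'data': [1, 3, 4]}
`container['data'].append(95)` → outer = [1, 3, 4, 95]; container = {'data': [1, 3, 4, 95]}
`print(outer)` → prints [1, 3, 4, 95]

Answer: [1, 3, 4, 95]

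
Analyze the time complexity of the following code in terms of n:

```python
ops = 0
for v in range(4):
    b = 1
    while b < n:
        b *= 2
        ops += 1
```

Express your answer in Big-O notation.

Each loop level contributes: 1 × log n. Multiplying the contributions gives O(log n).

Answer: O(log n)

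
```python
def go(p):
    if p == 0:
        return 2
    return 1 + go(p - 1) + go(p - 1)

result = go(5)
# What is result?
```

go(p) = 1 + 2·go(p-1), go(0)=2. Closed form: (2+1)·2^5 - 1 = 95.

Answer: 95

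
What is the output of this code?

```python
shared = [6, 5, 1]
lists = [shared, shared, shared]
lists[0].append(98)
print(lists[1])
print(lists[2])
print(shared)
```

Key concept: list of same reference.
Step by step:
`shared = [6, 5, 1]` → shared = [6, 5, 1]
`lists = [shared, shared, shared]` → lists = [[6, 5, 1], [6, 5, 1], [6, 5, 1]]
`lists[0].append(98)` → shared = [6, 5, 1, 98]; lists = [[6, 5, 1, 98], [6, 5, 1, 98], [6, 5, 1, 98]]
`print(lists[1])` → prints [6, 5, 1, 98]
`print(lists[2])` → prints [6, 5, 1, 98]
`print(shared)` → prints [6, 5, 1, 98]

Answer:
[6, 5, 1, 98]
[6, 5, 1, 98]
[6, 5, 1, 98]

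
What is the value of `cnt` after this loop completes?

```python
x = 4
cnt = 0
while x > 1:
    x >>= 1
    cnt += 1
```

Count right shifts until 1
`cnt` takes the values: 0 → 1 → 2

Answer: 2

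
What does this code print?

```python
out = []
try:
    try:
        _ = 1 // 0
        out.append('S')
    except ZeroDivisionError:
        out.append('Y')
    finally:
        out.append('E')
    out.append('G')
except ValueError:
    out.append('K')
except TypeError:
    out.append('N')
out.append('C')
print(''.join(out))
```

Execution trace: 'Y' (inner except ZeroDivisionError) → 'E' (inner finally) → 'G' (try body, no exception) → 'C' (after the try/except). Output: YEGC

Answer: YEGC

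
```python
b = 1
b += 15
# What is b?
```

Trace:
`b = 1` → b = 1
`b += 15` → b = 16
So b = 16

Answer: 16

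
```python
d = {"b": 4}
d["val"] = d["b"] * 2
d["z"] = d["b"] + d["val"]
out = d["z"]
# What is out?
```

Trace:
`d = {"b": 4}` → d = {'b': 4}
`d["val"] = d["b"] * 2` → d = {'b': 4, 'val': 8}
`d["z"] = d["b"] + d["val"]` → d = {'b': 4, 'val': 8, 'z': 12}
`out = d["z"]` → out = 12
So out = 12

Answer: 12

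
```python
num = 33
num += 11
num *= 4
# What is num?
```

Trace:
`num = 33` → num = 33
`num += 11` → num = 44
`num *= 4` → num = 176
So num = 176

Answer: 176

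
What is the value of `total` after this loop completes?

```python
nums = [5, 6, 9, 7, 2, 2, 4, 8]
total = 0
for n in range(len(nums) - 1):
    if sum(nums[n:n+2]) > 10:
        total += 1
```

Count windows with sum > 10
`total` takes the values: 0 → 1 → 2 → 3 → 4

Answer: 4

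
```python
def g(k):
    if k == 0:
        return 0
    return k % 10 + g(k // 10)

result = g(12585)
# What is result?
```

Sum of digits of 12585: 5 + 8 + 5 + 2 + 1 = 21

Answer: 21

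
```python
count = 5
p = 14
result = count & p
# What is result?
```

Trace:
`count = 5` → count = 5
`p = 14` → p = 14
`result = count & p` → result = 4
So result = 4

Answer: 4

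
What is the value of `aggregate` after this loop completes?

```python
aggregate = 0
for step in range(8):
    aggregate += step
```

Sum of 0 to 7 = 28
`aggregate` takes the values: 0 → 1 → 3 → 6 → 10 → 15 → 21 → 28

Answer: 28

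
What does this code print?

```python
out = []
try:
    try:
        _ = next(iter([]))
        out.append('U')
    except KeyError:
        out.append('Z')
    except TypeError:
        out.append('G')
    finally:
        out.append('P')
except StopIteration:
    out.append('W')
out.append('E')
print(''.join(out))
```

Execution trace: 'P' (finally) → 'W' (outer except StopIteration) → 'E' (after the try/except). Output: PWE

Answer: PWE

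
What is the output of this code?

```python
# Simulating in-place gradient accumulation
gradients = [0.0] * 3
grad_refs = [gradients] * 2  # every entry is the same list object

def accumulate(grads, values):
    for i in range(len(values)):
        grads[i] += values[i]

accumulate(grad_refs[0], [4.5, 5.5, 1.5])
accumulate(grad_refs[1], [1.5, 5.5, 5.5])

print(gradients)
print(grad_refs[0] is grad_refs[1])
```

Key concept: gradient accumulation aliasing.
Step by step:
`gradients = [0.0] * 3` → gradients = [0.0, 0.0, 0.0]
`grad_refs = [gradients] * 2` → grad_refs = [[0.0, 0.0, 0.0], [0.0, 0.0, 0.0]]
`accumulate(grad_refs[0], [4.5, 5.5, 1.5])` → gradients = [4.5, 5.5, 1.5]; grad_refs = [[4.5, 5.5, 1.5], [4.5, 5.5, 1.5]]
`accumulate(grad_refs[1], [1.5, 5.5, 5.5])` → gradients = [6.0, 11.0, 7.0]; grad_refs = [[6.0, 11.0, 7.0], [6.0, 11.0, 7.0]]
`print(gradients)` → prints [6.0, 11.0, 7.0]
`print(grad_refs[0] is grad_refs[1])` → prints True

Answer:
[6.0, 11.0, 7.0]
True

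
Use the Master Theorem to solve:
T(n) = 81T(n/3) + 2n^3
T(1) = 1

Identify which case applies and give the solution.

a=81, b=3, f(n)=2n^3. log_3(81) = 4. Since c=3 < 4, Case 1 applies: T(n) = Θ(n^log_b(a)) = O(n^4).

Answer: O(n^4) - Case 1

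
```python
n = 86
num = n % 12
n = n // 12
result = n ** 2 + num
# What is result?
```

Trace:
`n = 86` → n = 86
`num = n % 12` → num = 2
`n = n // 12` → n = 7
`result = n ** 2 + num` → result = 51
So result = 51

Answer: 51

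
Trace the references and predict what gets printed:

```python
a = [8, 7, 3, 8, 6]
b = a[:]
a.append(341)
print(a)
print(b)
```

Key concept: slice [:] creates copy.
Step by step:
`a = [8, 7, 3, 8, 6]` → a = [8, 7, 3, 8, 6]
`b = a[:]` → b = [8, 7, 3, 8, 6]
`a.append(341)` → a = [8, 7, 3, 8, 6, 341]
`print(a)` → prints [8, 7, 3, 8, 6, 341]
`print(b)` → prints [8, 7, 3, 8, 6]

Answer:
[8, 7, 3, 8, 6, 341]
[8, 7, 3, 8, 6]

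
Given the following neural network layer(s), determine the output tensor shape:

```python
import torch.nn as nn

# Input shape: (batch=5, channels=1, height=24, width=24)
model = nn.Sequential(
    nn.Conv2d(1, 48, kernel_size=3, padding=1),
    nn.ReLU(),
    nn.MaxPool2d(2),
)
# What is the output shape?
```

Input: (5, 1, 24, 24) -> after Conv2d: (5, 48, 24, 24) -> after ReLU: (5, 48, 24, 24) -> Output: (5, 48, 12, 12)

Answer: (5, 48, 12, 12)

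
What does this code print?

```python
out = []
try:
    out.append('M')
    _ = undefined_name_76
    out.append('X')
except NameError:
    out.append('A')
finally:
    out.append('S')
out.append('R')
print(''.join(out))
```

Execution trace: 'M' (try body) → 'A' (except NameError) → 'S' (finally) → 'R' (after the try/except). Output: MASR

Answer: MASR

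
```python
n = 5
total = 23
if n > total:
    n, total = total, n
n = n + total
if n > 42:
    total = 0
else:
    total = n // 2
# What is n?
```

Trace:
`n = 5` → n = 5
`total = 23` → total = 23
`if n > total: ...` → n > total is False → no variable changes
`n = n + total` → n = 28
`if n > 42: ...` → n > 42 is False, take else branch → total = 14
So n = 28

Answer: 28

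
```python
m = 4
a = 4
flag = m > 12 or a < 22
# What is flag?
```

Trace:
`m = 4` → m = 4
`a = 4` → a = 4
`flag = m > 12 or a < 22` → flag = True
So flag = True

Answer: True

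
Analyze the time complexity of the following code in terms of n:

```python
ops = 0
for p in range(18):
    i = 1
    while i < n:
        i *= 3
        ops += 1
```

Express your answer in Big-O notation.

Each loop level contributes: 1 × log n. Multiplying the contributions gives O(log n).

Answer: O(log n)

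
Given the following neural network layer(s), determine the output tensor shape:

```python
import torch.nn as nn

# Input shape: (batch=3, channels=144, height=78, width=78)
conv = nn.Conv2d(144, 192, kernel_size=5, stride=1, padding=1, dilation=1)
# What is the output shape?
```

Input: (3, 144, 78, 78) -> Output: (3, 192, 76, 76)

Answer: (3, 192, 76, 76)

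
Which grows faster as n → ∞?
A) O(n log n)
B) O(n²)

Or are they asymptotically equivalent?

O(n log n) vs O(n²): Higher order terms dominate.

Answer: B) O(n²) grows faster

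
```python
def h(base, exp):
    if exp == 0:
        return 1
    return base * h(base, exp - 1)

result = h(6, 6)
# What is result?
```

h(6, 6) = 6 * 6 * 6 * 6 * 6 * 6 = 46656

Answer: 46656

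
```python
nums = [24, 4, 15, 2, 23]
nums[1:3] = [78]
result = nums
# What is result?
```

Trace:
`nums = [24, 4, 15, 2, 23]` → nums = [24, 4, 15, 2, 23]
`nums[1:3] = [78]` → nums = [24, 78, 2, 23]
`result = nums` → result = [24, 78, 2, 23]
So result = [24, 78, 2, 23]

Answer: [24, 78, 2, 23]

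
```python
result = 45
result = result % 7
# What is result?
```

Trace:
`result = 45` → result = 45
`result = result % 7` → result = 3
So result = 3

Answer: 3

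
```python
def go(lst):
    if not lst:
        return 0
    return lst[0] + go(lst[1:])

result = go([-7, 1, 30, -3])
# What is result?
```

(-7) + 1 + 30 + (-3) + 0 = 21

Answer: 21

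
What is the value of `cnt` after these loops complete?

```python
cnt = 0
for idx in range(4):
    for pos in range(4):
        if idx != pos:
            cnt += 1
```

4² - 4 (exclude diagonal)
`cnt` takes the values: 0 → 1 → 2 → 3 → 4 → 5 → 6 → 7 → 8 → 9 → 10 → 11 → 12

Answer: 12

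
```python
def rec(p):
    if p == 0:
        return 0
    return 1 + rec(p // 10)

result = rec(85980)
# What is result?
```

Count of digits of 85980: 5

Answer: 5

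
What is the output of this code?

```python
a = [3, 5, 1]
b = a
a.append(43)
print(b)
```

Key concept: basic list aliasing.
Step by step:
`a = [3, 5, 1]` → a = [3, 5, 1]
`b = a` → b = [3, 5, 1] (same object as a)
`a.append(43)` → a = [3, 5, 1, 43] (same object as b); b = [3, 5, 1, 43] (same object as a)
`print(b)` → prints [3, 5, 1, 43]

Answer: [3, 5, 1, 43]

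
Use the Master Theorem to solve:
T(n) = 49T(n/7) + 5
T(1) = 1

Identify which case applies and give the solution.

a=49, b=7, f(n)=5. log_7(49) = 2. Since c=0 < 2, Case 1 applies: T(n) = Θ(n^log_b(a)) = O(n^2).

Answer: O(n^2) - Case 1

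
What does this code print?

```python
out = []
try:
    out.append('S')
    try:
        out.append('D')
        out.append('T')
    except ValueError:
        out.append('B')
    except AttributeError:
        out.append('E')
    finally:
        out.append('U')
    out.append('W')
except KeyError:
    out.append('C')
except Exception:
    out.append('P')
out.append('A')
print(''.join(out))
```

Execution trace: 'S' (try body) → 'D' (inner try body) → 'T' (inner try body, no exception) → 'U' (inner finally) → 'W' (try body, no exception) → 'A' (after the try/except). Output: SDTUWA

Answer: SDTUWA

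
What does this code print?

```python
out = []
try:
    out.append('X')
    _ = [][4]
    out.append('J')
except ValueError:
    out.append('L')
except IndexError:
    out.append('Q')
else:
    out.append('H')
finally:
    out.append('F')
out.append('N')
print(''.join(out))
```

Execution trace: 'X' (try body) → 'Q' (except IndexError) → 'F' (finally) → 'N' (after the try/except). Output: XQFN

Answer: XQFN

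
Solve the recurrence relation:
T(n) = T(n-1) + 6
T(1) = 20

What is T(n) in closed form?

Unrolling: T(n) = T(1) + 6·(n-1) = 20 + 6(n-1) = 6n + 14.

Answer: T(n) = 6n + 14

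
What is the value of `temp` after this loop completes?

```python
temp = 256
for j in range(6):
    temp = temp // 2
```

Halve 6 times: 256 // 2^6 = 4
`temp` takes the values: 256 → 128 → 64 → 32 → 16 → 8 → 4

Answer: 4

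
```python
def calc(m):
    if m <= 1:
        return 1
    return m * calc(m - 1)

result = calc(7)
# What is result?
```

calc(7) = 7 * 6 * 5 * 4 * 3 * 2 * 1 = 5040

Answer: 5040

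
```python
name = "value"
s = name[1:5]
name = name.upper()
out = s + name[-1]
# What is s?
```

Trace:
`name = "value"` → name = 'value'
`s = name[1:5]` → s = 'alue'
`name = name.upper()` → name = 'VALUE'
`out = s + name[-1]` → out = 'alueE'
So s = 'alue'

Answer: 'alue'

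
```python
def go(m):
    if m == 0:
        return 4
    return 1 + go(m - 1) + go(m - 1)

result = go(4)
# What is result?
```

go(m) = 1 + 2·go(m-1), go(0)=4. Closed form: (4+1)·2^4 - 1 = 79.

Answer: 79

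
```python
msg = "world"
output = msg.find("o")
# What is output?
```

Trace:
`msg = "world"` → msg = 'world'
`output = msg.find("o")` → output = 1
So output = 1

Answer: 1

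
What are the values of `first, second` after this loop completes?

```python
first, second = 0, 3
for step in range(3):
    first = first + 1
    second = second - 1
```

first goes 0→3, second goes 3→0
`first, second` takes the values: (0, 3) → (1, 3) → (1, 2) → (2, 2) → (2, 1) → (3, 1) → (3, 0)

Answer: 3, 0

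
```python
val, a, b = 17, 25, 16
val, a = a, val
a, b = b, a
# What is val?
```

Trace:
`val, a, b = 17, 25, 16` → val = 17; a = 25; b = 16
`val, a = a, val` → val = 25; a = 17
`a, b = b, a` → a = 16; b = 17
So val = 25

Answer: 25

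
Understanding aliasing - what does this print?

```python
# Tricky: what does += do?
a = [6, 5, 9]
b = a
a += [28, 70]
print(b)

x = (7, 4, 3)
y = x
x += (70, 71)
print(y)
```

Key concept: += behavior differs for mutable vs immutable.
Step by step:
`a = [6, 5, 9]` → a = [6, 5, 9]
`b = a` → b = [6, 5, 9] (same object as a)
`a += [28, 70]` → a = [6, 5, 9, 28, 70] (same object as b); b = [6, 5, 9, 28, 70] (same object as a)
`print(b)` → prints [6, 5, 9, 28, 70]
`x = (7, 4, 3)` → x = (7, 4, 3)
`y = x` → y = (7, 4, 3)
`x += (70, 71)` → x = (7, 4, 3, 70, 71)
`print(y)` → prints (7, 4, 3)

Answer:
[6, 5, 9, 28, 70]
(7, 4, 3)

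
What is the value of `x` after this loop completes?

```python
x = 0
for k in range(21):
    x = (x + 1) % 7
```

Increment mod 7, 21 times = 0
`x` takes the values: 0 → 1 → 2 → 3 → 4 → 5 → 6 → 0 → 1 → 2 → 3 → 4 → 5 → 6 → 0 → 1 → 2 → 3 → 4 → 5 → 6 → 0

Answer: 0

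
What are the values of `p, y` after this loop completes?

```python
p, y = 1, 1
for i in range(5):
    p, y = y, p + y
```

Fibonacci: after 5 iterations
`p, y` takes the values: (1, 1) → (1, 2) → (2, 3) → (3, 5) → (5, 8) → (8, 13)

Answer: 8, 13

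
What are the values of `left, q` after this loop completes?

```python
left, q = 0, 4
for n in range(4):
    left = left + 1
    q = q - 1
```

left goes 0→4, q goes 4→0
`left, q` takes the values: (0, 4) → (1, 4) → (1, 3) → (2, 3) → (2, 2) → (3, 2) → (3, 1) → (4, 1) → (4, 0)

Answer: 4, 0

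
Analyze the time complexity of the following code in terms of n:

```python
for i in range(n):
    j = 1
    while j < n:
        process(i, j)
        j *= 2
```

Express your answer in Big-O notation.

This is Linear outer loop, logarithmic inner loop. Time complexity: O(n log n).

Answer: O(n log n)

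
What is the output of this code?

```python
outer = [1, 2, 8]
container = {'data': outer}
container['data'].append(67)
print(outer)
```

Key concept: dict holds reference to list.
Step by step:
`outer = [1, 2, 8]` → outer = [1, 2, 8]
`container = {'data': outer}` → container = {'data': [1, 2, 8]}
`container['data'].append(67)` → outer = [1, 2, 8, 67]; container = {'data': [1, 2, 8, 67]}
`print(outer)` → prints [1, 2, 8, 67]

Answer: [1, 2, 8, 67]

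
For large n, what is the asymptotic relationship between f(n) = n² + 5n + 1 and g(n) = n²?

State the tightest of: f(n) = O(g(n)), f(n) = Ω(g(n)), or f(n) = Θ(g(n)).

n² + 5n + 1 vs n²: f(n) = Θ(g(n)) — they are asymptotically equivalent (lower-order terms are dominated).

Answer: f(n) = Θ(g(n)) — they are asymptotically equivalent (lower-order terms are dominated).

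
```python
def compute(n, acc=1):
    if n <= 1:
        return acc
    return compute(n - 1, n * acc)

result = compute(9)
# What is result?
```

Accumulator trace (n, acc): (9, 1) -> (8, 9) -> (7, 72) -> (6, 504) -> (5, 3024) -> (4, 15120) -> (3, 60480) -> (2, 181440) -> (1, 362880) -> return 362880

Answer: 362880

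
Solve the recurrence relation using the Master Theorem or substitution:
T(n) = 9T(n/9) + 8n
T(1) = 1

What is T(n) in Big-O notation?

By Master Theorem: a=9, b=9, f(n)=8n. Since log_9(9) = 1 and f(n) = Θ(n^1), Case 2 applies. T(n) = O(n log n).

Answer: O(n log n)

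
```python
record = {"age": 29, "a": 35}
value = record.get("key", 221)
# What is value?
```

Trace:
`record = {"age": 29, "a": 35}` → record = {'age': 29, 'a': 35}
`value = record.get("key", 221)` → value = 221
So value = 221

Answer: 221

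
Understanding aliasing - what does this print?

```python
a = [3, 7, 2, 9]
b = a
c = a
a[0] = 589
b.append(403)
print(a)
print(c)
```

Key concept: multiple aliases.
Step by step:
`a = [3, 7, 2, 9]` → a = [3, 7, 2, 9]
`b = a` → b = [3, 7, 2, 9] (same object as a)
`c = a` → c = [3, 7, 2, 9] (same object as a, b)
`a[0] = 589` → a = [589, 7, 2, 9] (same object as b, c); b = [589, 7, 2, 9] (same object as a, c); c = [589, 7, 2, 9] (same object as a, b)
`b.append(403)` → a = [589, 7, 2, 9, 403] (same object as b, c); b = [589, 7, 2, 9, 403] (same object as a, c); c = [589, 7, 2, 9, 403] (same object as a, b)
`print(a)` → prints [589, 7, 2, 9, 403]
`print(c)` → prints [589, 7, 2, 9, 403]

Answer:
[589, 7, 2, 9, 403]
[589, 7, 2, 9, 403]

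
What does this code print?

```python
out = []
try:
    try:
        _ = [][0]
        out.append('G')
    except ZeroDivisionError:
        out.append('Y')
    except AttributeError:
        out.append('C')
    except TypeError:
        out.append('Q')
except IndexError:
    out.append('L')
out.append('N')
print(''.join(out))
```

Execution trace: 'L' (outer except IndexError) → 'N' (after the try/except). Output: LN

Answer: LN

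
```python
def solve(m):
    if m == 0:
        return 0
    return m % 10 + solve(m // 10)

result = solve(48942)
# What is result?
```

Sum of digits of 48942: 2 + 4 + 9 + 8 + 4 = 27

Answer: 27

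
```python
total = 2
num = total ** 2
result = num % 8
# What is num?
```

Trace:
`total = 2` → total = 2
`num = total ** 2` → num = 4
`result = num % 8` → result = 4
So num = 4

Answer: 4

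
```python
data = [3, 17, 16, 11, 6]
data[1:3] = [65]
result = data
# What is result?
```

Trace:
`data = [3, 17, 16, 11, 6]` → data = [3, 17, 16, 11, 6]
`data[1:3] = [65]` → data = [3, 65, 11, 6]
`result = data` → result = [3, 65, 11, 6]
So result = [3, 65, 11, 6]

Answer: [3, 65, 11, 6]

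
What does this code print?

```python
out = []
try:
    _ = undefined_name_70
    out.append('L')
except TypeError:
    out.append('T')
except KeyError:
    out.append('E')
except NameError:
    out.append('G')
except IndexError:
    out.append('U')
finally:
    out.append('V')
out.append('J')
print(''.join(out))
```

Execution trace: 'G' (except NameError) → 'V' (finally) → 'J' (after the try/except). Output: GVJ

Answer: GVJ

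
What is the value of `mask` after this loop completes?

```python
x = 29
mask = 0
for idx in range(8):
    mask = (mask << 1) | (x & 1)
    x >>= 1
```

Reverse lowest 8 bits of 29
`mask` takes the values: 0 → 1 → 2 → 5 → 11 → 23 → 46 → 92 → 184

Answer: 184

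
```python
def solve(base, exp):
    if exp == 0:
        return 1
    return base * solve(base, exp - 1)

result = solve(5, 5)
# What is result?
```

solve(5, 5) = 5 * 5 * 5 * 5 * 5 = 3125

Answer: 3125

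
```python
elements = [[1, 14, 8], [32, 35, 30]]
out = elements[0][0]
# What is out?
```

Trace:
`elements = [[1, 14, 8], [32, 35, 30]]` → elements = [[1, 14, 8], [32, 35, 30]]
`out = elements[0][0]` → out = 1
So out = 1

Answer: 1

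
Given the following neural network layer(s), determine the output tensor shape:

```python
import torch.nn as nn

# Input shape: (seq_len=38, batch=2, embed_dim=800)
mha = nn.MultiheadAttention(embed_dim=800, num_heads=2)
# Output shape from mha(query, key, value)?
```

Input: (38, 2, 800) -> Output: (38, 2, 800)

Answer: (38, 2, 800)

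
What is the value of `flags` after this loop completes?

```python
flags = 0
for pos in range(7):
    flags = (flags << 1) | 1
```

Build 7 consecutive 1-bits: 0b1111111
`flags` takes the values: 0 → 1 → 3 → 7 → 15 → 31 → 63 → 127

Answer: 127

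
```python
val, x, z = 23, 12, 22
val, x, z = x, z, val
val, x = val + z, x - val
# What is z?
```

Trace:
`val, x, z = 23, 12, 22` → val = 23; x = 12; z = 22
`val, x, z = x, z, val` → val = 12; x = 22; z = 23
`val, x = val + z, x - val` → val = 35; x = 10
So z = 23

Answer: 23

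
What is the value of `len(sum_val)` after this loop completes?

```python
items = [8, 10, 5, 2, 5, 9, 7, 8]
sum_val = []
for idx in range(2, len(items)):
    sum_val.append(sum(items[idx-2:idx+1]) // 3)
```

Number of 3-element averages
`sum_val` takes the values: [] → [7] → [7, 5] → [7, 5, 4] → [7, 5, 4, 5] → [7, 5, 4, 5, 7] → [7, 5, 4, 5, 7, 8]
So `len(sum_val)` = 6

Answer: 6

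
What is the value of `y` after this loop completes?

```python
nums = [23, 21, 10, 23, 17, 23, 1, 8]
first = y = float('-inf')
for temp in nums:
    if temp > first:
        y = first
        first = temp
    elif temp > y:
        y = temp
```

Second largest (with repeats) in [23, 21, 10, 23, 17, 23, 1, 8]
`y` takes the values: -inf → 21 → 23

Answer: 23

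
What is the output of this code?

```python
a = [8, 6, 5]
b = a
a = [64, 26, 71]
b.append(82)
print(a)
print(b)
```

Key concept: rebinding vs mutation: a is rebound to a new list, b still points at the original.
Step by step:
`a = [8, 6, 5]` → a = [8, 6, 5]
`b = a` → b = [8, 6, 5] (same object as a)
`a = [64, 26, 71]` → a = [64, 26, 71]
`b.append(82)` → b = [8, 6, 5, 82]
`print(a)` → prints [64, 26, 71]
`print(b)` → prints [8, 6, 5, 82]

Answer:
[64, 26, 71]
[8, 6, 5, 82]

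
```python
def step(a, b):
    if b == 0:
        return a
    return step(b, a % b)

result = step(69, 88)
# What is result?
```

step(69, 88) -> step(88, 69) -> step(69, 19) -> step(19, 12) -> step(12, 7) -> step(7, 5) -> step(5, 2) -> step(2, 1) -> step(1, 0) -> 1

Answer: 1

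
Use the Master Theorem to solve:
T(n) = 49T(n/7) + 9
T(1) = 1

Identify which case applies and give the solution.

a=49, b=7, f(n)=9. log_7(49) = 2. Since c=0 < 2, Case 1 applies: T(n) = Θ(n^log_b(a)) = O(n^2).

Answer: O(n^2) - Case 1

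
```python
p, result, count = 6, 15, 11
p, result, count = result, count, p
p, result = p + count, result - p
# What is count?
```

Trace:
`p, result, count = 6, 15, 11` → p = 6; result = 15; count = 11
`p, result, count = result, count, p` → p = 15; result = 11; count = 6
`p, result = p + count, result - p` → p = 21; result = -4
So count = 6

Answer: 6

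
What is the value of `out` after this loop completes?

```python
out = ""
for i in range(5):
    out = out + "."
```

Repeat '.' 5 times
`out` takes the values: "" → "." → ".." → "..." → "...." → "....."

Answer: "....."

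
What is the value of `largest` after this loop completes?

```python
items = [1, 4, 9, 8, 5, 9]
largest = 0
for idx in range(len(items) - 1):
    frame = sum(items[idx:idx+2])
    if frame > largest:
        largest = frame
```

Max sum of 2-element window in [1, 4, 9, 8, 5, 9]
`largest` takes the values: 0 → 5 → 13 → 17

Answer: 17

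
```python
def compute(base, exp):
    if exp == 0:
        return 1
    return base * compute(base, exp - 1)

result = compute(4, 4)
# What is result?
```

compute(4, 4) = 4 * 4 * 4 * 4 = 256

Answer: 256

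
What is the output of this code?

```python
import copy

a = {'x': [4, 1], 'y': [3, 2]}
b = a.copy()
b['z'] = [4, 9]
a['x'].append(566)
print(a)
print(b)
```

Key concept: shallow copy of dict with mutable values.
Step by step:
`a = {'x': [4, 1], 'y': [3, 2]}` → a = {'x': [4, 1], 'y': [3, 2]}
`b = a.copy()` → b = {'x': [4, 1], 'y': [3, 2]}
`b['z'] = [4, 9]` → b = {'x': [4, 1], 'y': [3, 2], 'z': [4, 9]}
`a['x'].append(566)` → a = {'x': [4, 1, 566], 'y': [3, 2]}; b = {'x': [4, 1, 566], 'y': [3, 2], 'z': [4, 9]}
`print(a)` → prints {'x': [4, 1, 566], 'y': [3, 2]}
`print(b)` → prints {'x': [4, 1, 566], 'y': [3, 2], 'z': [4, 9]}

Answer:
{'x': [4, 1, 566], 'y': [3, 2]}
{'x': [4, 1, 566], 'y': [3, 2], 'z': [4, 9]}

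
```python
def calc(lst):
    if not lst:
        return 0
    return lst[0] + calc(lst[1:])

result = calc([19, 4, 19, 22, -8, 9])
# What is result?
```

19 + 4 + 19 + 22 + (-8) + 9 + 0 = 65

Answer: 65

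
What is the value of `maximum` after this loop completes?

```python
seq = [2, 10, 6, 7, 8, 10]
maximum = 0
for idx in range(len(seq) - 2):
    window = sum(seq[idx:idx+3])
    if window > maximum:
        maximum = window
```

Max sum of 3-element window in [2, 10, 6, 7, 8, 10]
`maximum` takes the values: 0 → 18 → 23 → 25

Answer: 25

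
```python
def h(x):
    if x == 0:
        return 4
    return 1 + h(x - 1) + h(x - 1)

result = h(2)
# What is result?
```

h(x) = 1 + 2·h(x-1), h(0)=4. Closed form: (4+1)·2^2 - 1 = 19.

Answer: 19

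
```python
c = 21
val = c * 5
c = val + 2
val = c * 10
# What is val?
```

Trace:
`c = 21` → c = 21
`val = c * 5` → val = 105
`c = val + 2` → c = 107
`val = c * 10` → val = 1070
So val = 1070

Answer: 1070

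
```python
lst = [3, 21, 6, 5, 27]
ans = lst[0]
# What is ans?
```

Trace:
`lst = [3, 21, 6, 5, 27]` → lst = [3, 21, 6, 5, 27]
`ans = lst[0]` → ans = 3
So ans = 3

Answer: 3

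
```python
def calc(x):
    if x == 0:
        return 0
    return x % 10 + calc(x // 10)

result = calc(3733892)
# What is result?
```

Sum of digits of 3733892: 2 + 9 + 8 + 3 + 3 + 7 + 3 = 35

Answer: 35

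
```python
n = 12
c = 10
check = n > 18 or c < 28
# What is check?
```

Trace:
`n = 12` → n = 12
`c = 10` → c = 10
`check = n > 18 or c < 28` → check = True
So check = True

Answer: True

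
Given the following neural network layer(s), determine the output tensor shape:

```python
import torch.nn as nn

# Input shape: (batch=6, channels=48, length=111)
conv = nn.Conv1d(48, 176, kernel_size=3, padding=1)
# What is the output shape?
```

Input: (6, 48, 111) -> Output: (6, 176, 111)

Answer: (6, 176, 111)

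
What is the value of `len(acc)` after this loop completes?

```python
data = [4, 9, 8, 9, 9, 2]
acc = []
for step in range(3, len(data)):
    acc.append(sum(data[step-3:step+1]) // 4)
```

Number of 4-element averages
`acc` takes the values: [] → [7] → [7, 8] → [7, 8, 7]
So `len(acc)` = 3

Answer: 3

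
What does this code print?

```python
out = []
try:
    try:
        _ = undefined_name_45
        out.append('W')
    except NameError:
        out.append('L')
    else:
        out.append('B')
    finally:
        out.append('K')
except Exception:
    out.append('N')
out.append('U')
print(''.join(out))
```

Execution trace: 'L' (inner except NameError) → 'K' (inner finally) → 'U' (after the try/except). Output: LKU

Answer: LKU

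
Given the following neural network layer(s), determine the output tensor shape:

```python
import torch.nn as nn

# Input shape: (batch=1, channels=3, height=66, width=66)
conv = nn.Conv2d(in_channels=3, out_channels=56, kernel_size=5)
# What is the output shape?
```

Input: (1, 3, 66, 66) -> Output: (1, 56, 62, 62)

Answer: (1, 56, 62, 62)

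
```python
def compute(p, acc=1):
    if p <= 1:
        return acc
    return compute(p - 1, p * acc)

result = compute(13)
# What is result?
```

Accumulator trace (n, acc): (13, 1) -> (12, 13) -> (11, 156) -> (10, 1716) -> (9, 17160) -> (8, 154440) -> (7, 1235520) -> (6, 8648640) -> (5, 51891840) -> (4, 259459200) -> (3, 1037836800) -> (2, 3113510400) -> (1, 6227020800) -> return 6227020800

Answer: 6227020800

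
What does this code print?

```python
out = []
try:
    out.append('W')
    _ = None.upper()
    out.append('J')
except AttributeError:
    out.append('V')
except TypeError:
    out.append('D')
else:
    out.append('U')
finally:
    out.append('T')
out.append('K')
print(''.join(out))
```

Execution trace: 'W' (try body) → 'V' (except AttributeError) → 'T' (finally) → 'K' (after the try/except). Output: WVTK

Answer: WVTK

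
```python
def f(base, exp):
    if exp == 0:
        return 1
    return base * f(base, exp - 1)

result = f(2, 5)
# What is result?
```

f(2, 5) = 2 * 2 * 2 * 2 * 2 = 32

Answer: 32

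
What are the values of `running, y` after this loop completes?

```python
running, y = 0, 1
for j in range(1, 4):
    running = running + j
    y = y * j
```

Sum and factorial of 1 to 3
`running, y` takes the values: (0, 1) → (1, 1) → (3, 1) → (3, 2) → (6, 2) → (6, 6)

Answer: 6, 6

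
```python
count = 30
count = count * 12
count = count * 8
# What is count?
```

Trace:
`count = 30` → count = 30
`count = count * 12` → count = 360
`count = count * 8` → count = 2880
So count = 2880

Answer: 2880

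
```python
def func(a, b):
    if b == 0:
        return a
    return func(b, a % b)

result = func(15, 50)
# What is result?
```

func(15, 50) -> func(50, 15) -> func(15, 5) -> func(5, 0) -> 5

Answer: 5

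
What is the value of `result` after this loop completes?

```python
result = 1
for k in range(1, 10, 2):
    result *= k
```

Product of 1, 3, 5, ... up to 9
`result` takes the values: 1 → 3 → 15 → 105 → 945

Answer: 945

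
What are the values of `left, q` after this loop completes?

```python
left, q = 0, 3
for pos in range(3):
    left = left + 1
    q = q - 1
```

left goes 0→3, q goes 3→0
`left, q` takes the values: (0, 3) → (1, 3) → (1, 2) → (2, 2) → (2, 1) → (3, 1) → (3, 0)

Answer: 3, 0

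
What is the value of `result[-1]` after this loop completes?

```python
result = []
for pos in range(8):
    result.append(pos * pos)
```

Last element of squares 0 to 7
`result` takes the values: [] → [0] → [0, 1] → [0, 1, 4] → [0, 1, 4, 9] → [0, 1, 4, 9, 16] → [0, 1, 4, 9, 16, 25] → [0, 1, 4, 9, 16, 25, 36] → [0, 1, 4, 9, 16, 25, 36, 49]
So `result[-1]` = 49

Answer: 49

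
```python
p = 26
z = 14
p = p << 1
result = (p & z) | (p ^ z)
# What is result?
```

Trace:
`p = 26` → p = 26
`z = 14` → z = 14
`p = p << 1` → p = 52
`result = (p & z) | (p ^ z)` → result = 62
So result = 62

Answer: 62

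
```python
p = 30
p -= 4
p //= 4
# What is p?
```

Trace:
`p = 30` → p = 30
`p -= 4` → p = 26
`p //= 4` → p = 6
So p = 6

Answer: 6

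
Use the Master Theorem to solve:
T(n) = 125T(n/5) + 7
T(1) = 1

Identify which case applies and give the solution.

a=125, b=5, f(n)=7. log_5(125) = 3. Since c=0 < 3, Case 1 applies: T(n) = Θ(n^log_b(a)) = O(n^3).

Answer: O(n^3) - Case 1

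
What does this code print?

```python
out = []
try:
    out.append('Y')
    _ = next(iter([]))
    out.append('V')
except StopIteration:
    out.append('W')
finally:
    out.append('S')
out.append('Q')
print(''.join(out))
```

Execution trace: 'Y' (try body) → 'W' (except StopIteration) → 'S' (finally) → 'Q' (after the try/except). Output: YWSQ

Answer: YWSQ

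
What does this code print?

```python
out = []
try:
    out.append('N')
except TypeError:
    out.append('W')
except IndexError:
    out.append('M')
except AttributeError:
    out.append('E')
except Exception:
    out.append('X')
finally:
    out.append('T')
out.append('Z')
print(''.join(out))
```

Execution trace: 'N' (try body, no exception) → 'T' (finally) → 'Z' (after the try/except). Output: NTZ

Answer: NTZ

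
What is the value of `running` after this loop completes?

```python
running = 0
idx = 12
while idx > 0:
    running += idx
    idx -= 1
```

Sum 12 down to 1
`running` takes the values: 0 → 12 → 23 → 33 → 42 → 50 → 57 → 63 → 68 → 72 → 75 → 77 → 78

Answer: 78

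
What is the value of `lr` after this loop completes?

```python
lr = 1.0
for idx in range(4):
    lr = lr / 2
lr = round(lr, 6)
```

Halving LR 4 times: 1 / 2^4
`lr` takes the values: 1.0 → 0.5 → 0.25 → 0.125 → 0.0625

Answer: 0.0625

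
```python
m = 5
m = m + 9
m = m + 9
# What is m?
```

Trace:
`m = 5` → m = 5
`m = m + 9` → m = 14
`m = m + 9` → m = 23
So m = 23

Answer: 23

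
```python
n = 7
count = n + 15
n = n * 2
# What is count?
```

Trace:
`n = 7` → n = 7
`count = n + 15` → count = 22
`n = n * 2` → n = 14
So count = 22

Answer: 22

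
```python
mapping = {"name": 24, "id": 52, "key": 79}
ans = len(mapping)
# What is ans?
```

Trace:
`mapping = {"name": 24, "id": 52, "key": 79}` → mapping = {'name': 24, 'id': 52, 'key': 79}
`ans = len(mapping)` → ans = 3
So ans = 3

Answer: 3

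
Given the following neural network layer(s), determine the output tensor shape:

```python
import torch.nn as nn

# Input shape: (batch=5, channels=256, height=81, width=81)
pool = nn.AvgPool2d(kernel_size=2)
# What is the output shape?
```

Input: (5, 256, 81, 81) -> Output: (5, 256, 40, 40)

Answer: (5, 256, 40, 40)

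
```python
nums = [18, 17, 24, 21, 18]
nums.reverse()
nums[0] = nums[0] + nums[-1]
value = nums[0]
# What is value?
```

Trace:
`nums = [18, 17, 24, 21, 18]` → nums = [18, 17, 24, 21, 18]
`nums.reverse()` → nums = [18, 21, 24, 17, 18]
`nums[0] = nums[0] + nums[-1]` → nums = [36, 21, 24, 17, 18]
`value = nums[0]` → value = 36
So value = 36

Answer: 36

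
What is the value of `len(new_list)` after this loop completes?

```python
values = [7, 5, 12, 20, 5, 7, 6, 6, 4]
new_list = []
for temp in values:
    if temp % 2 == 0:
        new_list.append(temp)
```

Count even numbers in [7, 5, 12, 20, 5, 7, 6, 6, 4]
`new_list` takes the values: [] → [12] → [12, 20] → [12, 20, 6] → [12, 20, 6, 6] → [12, 20, 6, 6, 4]
So `len(new_list)` = 5

Answer: 5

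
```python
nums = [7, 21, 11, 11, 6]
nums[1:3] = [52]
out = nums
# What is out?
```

Trace:
`nums = [7, 21, 11, 11, 6]` → nums = [7, 21, 11, 11, 6]
`nums[1:3] = [52]` → nums = [7, 52, 11, 6]
`out = nums` → out = [7, 52, 11, 6]
So out = [7, 52, 11, 6]

Answer: [7, 52, 11, 6]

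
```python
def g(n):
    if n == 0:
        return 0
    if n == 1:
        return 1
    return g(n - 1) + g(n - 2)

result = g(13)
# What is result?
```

Build up from base cases: g(0)=0, g(1)=1, g(2)=1, g(3)=2, g(4)=3, g(5)=5, g(6)=8, ..., g(13)=233

Answer: 233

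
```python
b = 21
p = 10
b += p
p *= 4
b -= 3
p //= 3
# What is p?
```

Trace:
`b = 21` → b = 21
`p = 10` → p = 10
`b += p` → b = 31
`p *= 4` → p = 40
`b -= 3` → b = 28
`p //= 3` → p = 13
So p = 13

Answer: 13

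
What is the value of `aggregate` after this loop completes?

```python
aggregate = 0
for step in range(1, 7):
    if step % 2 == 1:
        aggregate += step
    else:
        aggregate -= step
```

Add odd, subtract even
`aggregate` takes the values: 0 → 1 → -1 → 2 → -2 → 3 → -3

Answer: -3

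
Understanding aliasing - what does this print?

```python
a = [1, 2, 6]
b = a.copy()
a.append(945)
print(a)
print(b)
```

Key concept: list.copy() creates independent copy.
Step by step:
`a = [1, 2, 6]` → a = [1, 2, 6]
`b = a.copy()` → b = [1, 2, 6]
`a.append(945)` → a = [1, 2, 6, 945]
`print(a)` → prints [1, 2, 6, 945]
`print(b)` → prints [1, 2, 6]

Answer:
[1, 2, 6, 945]
[1, 2, 6]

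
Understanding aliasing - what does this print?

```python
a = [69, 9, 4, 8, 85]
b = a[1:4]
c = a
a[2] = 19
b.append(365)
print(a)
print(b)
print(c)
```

Key concept: slice vs alias.
Step by step:
`a = [69, 9, 4, 8, 85]` → a = [69, 9, 4, 8, 85]
`b = a[1:4]` → b = [9, 4, 8]
`c = a` → c = [69, 9, 4, 8, 85] (same object as a)
`a[2] = 19` → a = [69, 9, 19, 8, 85] (same object as c); c = [69, 9, 19, 8, 85] (same object as a)
`b.append(365)` → b = [9, 4, 8, 365]
`print(a)` → prints [69, 9, 19, 8, 85]
`print(b)` → prints [9, 4, 8, 365]
`print(c)` → prints [69, 9, 19, 8, 85]

Answer:
[69, 9, 19, 8, 85]
[9, 4, 8, 365]
[69, 9, 19, 8, 85]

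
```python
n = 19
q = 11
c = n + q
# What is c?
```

Trace:
`n = 19` → n = 19
`q = 11` → q = 11
`c = n + q` → c = 30
So c = 30

Answer: 30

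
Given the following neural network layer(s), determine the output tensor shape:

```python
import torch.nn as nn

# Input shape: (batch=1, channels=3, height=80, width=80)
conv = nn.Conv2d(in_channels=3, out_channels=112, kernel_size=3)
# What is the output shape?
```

Input: (1, 3, 80, 80) -> Output: (1, 112, 78, 78)

Answer: (1, 112, 78, 78)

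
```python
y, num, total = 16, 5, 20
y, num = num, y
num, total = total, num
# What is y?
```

Trace:
`y, num, total = 16, 5, 20` → y = 16; num = 5; total = 20
`y, num = num, y` → y = 5; num = 16
`num, total = total, num` → num = 20; total = 16
So y = 5

Answer: 5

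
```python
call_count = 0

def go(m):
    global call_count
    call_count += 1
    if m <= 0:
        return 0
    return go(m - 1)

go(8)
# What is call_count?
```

Linear recursion stepping by 1: 9 calls from m=8 down to ≤0.

Answer: 9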